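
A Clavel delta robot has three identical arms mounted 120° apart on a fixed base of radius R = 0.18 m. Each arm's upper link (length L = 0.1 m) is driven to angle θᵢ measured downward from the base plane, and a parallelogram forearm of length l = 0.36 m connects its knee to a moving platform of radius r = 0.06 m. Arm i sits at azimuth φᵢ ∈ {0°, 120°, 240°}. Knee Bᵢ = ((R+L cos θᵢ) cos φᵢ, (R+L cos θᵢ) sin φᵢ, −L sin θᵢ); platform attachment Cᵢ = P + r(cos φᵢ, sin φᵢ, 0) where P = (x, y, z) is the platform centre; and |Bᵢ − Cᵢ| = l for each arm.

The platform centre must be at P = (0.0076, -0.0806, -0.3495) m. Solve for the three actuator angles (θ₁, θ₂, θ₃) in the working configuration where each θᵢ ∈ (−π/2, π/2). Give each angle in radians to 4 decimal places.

rotate P by −φ1: (0.0076, -0.0806, -0.3495)
  e−x'=0.1124;  (l²−L²−(e−x')²−y'²−z²)/2L = -0.1084
  √(A²+B²)=0.3671;  θ1 = -1.2596+1.8705 ≈ 0.6109
rotate P by −φ2: (-0.0736, 0.0337, -0.3495)
  e−x'=0.1936;  (l²−L²−(e−x')²−y'²−z²)/2L = -0.2058
  γ=atan2(-0.3495,0.1936)=-1.0649;  ψ=arccos(-0.5152)=2.1120;  θ2=γ+ψ≈1.0471
rotate P by −φ3: (0.0660, 0.0469, -0.3495)
  A=0.0540, B=-0.3495, C=(l²−L²−A²−y'²−z²)/(2L)=-0.0383
  γ=atan2(-0.3495,0.0540)=-1.4175;  ψ=arccos(-0.1084)=1.6794;  θ3=γ+ψ≈0.2619

θ₁ = 0.6109, θ₂ = 1.0471, θ₃ = 0.2619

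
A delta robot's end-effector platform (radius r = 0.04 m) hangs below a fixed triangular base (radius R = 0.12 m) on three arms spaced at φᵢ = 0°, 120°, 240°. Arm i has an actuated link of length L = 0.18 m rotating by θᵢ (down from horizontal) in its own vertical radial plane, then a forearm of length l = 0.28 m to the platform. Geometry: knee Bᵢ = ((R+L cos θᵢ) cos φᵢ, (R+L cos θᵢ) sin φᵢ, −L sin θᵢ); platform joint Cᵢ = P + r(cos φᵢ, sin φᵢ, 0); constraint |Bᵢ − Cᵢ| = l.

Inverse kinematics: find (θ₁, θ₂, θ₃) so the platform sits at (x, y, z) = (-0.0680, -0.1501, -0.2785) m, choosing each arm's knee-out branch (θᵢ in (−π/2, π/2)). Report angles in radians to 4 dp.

rotate P by −φ1: (-0.0680, -0.1501, -0.2785)
  A=0.1480, B=-0.2785, C=(l²−L²−A²−y'²−z²)/(2L)=-0.2111
  √(A²+B²)=0.3154;  θ1 = -1.0823+2.3041 ≈ 1.2218
rotate P by −φ2: (-0.0960, 0.1339, -0.2785)
  A cos θ + B sin θ = C:  0.1760·cos θ + -0.2785·sin θ = -0.2235
  √(A²+B²)=0.3294;  θ2 = -1.0072+2.3166 ≈ 1.3093
φ3=240.0° → target in arm frame (0.1640, 0.0162)
  A cos θ + B sin θ = C:  -0.0840·cos θ + -0.2785·sin θ = -0.1080
  γ=atan2(-0.2785,-0.0840)=-1.8637;  ψ=arccos(-0.3713)=1.9512;  θ3=γ+ψ≈0.0875

θ₁ = 1.2218, θ₂ = 1.3093, θ₃ = 0.0875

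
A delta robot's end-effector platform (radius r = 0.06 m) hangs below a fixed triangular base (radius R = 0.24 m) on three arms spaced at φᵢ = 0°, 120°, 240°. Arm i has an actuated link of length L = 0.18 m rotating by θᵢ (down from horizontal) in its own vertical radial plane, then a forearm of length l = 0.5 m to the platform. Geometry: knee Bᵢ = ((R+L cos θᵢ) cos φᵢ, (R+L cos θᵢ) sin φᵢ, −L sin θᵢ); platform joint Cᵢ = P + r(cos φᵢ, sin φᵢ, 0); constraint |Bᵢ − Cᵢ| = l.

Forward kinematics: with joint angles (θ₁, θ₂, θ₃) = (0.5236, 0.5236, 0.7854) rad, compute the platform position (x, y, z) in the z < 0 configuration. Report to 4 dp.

(0.0242, 0.0419, -0.4787)

φ1=0.0°: virtual centre (0.3359, 0.0000, -0.0900), radius l
S2 = (0.3359·cos120.0°, 0.3359·sin120.0°, -0.0900) = (-0.1679, 0.2909, -0.0900)
φ3=240.0°: virtual centre (-0.1536, -0.2661, -0.1273), radius l
|S₂|²−|S₁|² = 0.0000;  |S₃|²−|S₁|² = -0.0103
linear system: -1.0077x+0.5818y = 0.0000−0.0000z; -0.9790x+-0.5322y = -0.0103−-0.0746z
det = 1.1059;  x = 0.0054+-0.0392z,  y = 0.0094+-0.0679z
sphere 1 gives Az²+Bz+C=0 with A=1.0062, B=0.2046, C=-0.1326;  B²−4AC=0.5756;  roots -0.4787, 0.2753;  negative root z = -0.4787
x = 0.0242, y = 0.0419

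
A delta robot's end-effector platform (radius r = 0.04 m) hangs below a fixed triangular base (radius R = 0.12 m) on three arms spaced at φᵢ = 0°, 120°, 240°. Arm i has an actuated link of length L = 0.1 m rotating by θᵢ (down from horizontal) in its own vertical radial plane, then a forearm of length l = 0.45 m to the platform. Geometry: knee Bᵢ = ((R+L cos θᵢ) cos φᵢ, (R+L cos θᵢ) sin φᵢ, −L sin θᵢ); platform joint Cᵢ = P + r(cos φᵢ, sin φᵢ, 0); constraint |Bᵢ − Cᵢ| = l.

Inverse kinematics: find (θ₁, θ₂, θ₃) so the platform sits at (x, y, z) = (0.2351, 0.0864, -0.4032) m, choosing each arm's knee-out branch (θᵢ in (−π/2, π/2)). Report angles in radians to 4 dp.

θ₁ = -0.3488, θ₂ = 0.8733, θ₃ = 1.3967

arm 1 (φ=0.0°): x'=0.2351, y'=0.0864
  A=-0.1551, B=-0.4032, C=(l²−L²−A²−y'²−z²)/(2L)=-0.0080
  γ=atan2(-0.4032,-0.1551)=-1.9380;  ψ=arccos(-0.0184)=1.5892;  θ1=γ+ψ≈-0.3488
φ2=120.0° → target in arm frame (-0.0427, -0.2468)
  A cos θ + B sin θ = C:  0.1227·cos θ + -0.4032·sin θ = -0.2302
  θ2 = atan2(B,A) + arccos(C/0.4215) = 0.8733
φ3=240.0° → target in arm frame (-0.1924, 0.1604)
  A=0.2724, B=-0.4032, C=(l²−L²−A²−y'²−z²)/(2L)=-0.3499
  θ3 = atan2(B,A) + arccos(C/0.4866) = 1.3967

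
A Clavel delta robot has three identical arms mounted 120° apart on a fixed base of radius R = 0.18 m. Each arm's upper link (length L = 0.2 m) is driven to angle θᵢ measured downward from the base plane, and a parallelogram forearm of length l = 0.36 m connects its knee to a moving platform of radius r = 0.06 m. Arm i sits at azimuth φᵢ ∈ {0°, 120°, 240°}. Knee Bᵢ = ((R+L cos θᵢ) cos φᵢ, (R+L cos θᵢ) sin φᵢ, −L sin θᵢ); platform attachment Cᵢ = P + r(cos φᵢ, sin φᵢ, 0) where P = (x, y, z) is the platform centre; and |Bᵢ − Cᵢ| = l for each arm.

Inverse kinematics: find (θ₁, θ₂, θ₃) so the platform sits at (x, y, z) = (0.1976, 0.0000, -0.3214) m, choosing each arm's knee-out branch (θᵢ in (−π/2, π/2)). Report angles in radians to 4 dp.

rotate P by −φ1: (0.1976, 0.0000, -0.3214)
  A=-0.0776, B=-0.3214, C=(l²−L²−A²−y'²−z²)/(2L)=-0.0493
  √(A²+B²)=0.3306;  θ1 = -1.8077+1.7205 ≈ -0.0872
φ2=120.0° → target in arm frame (-0.0988, -0.1711)
  A cos θ + B sin θ = C:  0.2188·cos θ + -0.3214·sin θ = -0.2271
  √(A²+B²)=0.3888;  θ2 = -0.9731+2.1947 ≈ 1.2216
φ3=240.0° → target in arm frame (-0.0988, 0.1711)
  A cos θ + B sin θ = C:  0.2188·cos θ + -0.3214·sin θ = -0.2271
  √(A²+B²)=0.3888;  θ3 = -0.9731+2.1947 ≈ 1.2216

θ₁ = -0.0872, θ₂ = 1.2216, θ₃ = 1.2216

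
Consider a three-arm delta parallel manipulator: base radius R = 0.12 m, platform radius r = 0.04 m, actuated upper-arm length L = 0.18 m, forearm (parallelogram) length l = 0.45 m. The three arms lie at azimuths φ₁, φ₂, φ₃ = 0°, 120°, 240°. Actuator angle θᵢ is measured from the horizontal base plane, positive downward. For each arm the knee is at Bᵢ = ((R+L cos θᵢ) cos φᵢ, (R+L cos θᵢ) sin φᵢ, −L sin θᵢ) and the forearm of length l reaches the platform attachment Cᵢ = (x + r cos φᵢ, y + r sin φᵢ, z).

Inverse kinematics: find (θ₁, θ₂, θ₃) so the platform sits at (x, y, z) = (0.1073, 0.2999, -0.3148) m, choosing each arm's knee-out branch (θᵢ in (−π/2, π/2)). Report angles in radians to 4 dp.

φ1=0.0° → target in arm frame (0.1073, 0.2999)
  A cos θ + B sin θ = C:  -0.0273·cos θ + -0.3148·sin θ = -0.0547
  √(A²+B²)=0.3160;  θ1 = -1.6573+1.7447 ≈ 0.0874
rotate P by −φ2: (0.2061, -0.2429, -0.3148)
  A=-0.1261, B=-0.3148, C=(l²−L²−A²−y'²−z²)/(2L)=-0.0108
  θ2 = atan2(B,A) + arccos(C/0.3391) = -0.3491
φ3=240.0° → target in arm frame (-0.3134, -0.0570)
  A=0.3934, B=-0.3148, C=(l²−L²−A²−y'²−z²)/(2L)=-0.2416
  γ=atan2(-0.3148,0.3934)=-0.6749;  ψ=arccos(-0.4796)=2.0710;  θ3=γ+ψ≈1.3961

θ₁ = 0.0874, θ₂ = -0.3491, θ₃ = 1.3961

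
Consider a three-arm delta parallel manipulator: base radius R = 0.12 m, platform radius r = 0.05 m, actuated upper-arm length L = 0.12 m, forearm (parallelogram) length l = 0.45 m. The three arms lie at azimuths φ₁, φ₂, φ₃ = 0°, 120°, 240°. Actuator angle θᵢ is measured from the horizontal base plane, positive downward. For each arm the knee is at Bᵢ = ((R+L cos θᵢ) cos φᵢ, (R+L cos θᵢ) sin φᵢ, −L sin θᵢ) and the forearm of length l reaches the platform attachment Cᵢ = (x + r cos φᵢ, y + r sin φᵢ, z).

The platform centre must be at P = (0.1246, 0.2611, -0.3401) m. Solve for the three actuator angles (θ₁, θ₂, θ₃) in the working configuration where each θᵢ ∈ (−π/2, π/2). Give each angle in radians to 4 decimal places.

θ₁ = -0.1746, θ₂ = -0.3492, θ₃ = 1.3087

φ1=0.0° → target in arm frame (0.1246, 0.2611)
  A cos θ + B sin θ = C:  -0.0546·cos θ + -0.3401·sin θ = 0.0053
  γ=atan2(-0.3401,-0.0546)=-1.7300;  ψ=arccos(0.0155)=1.5553;  θ1=γ+ψ≈-0.1746
arm 2 (φ=120.0°): x'=0.1638, y'=-0.2385
  A cos θ + B sin θ = C:  -0.0938·cos θ + -0.3401·sin θ = 0.0282
  θ2 = atan2(B,A) + arccos(C/0.3528) = -0.3492
arm 3 (φ=240.0°): x'=-0.2884, y'=-0.0226
  A cos θ + B sin θ = C:  0.3584·cos θ + -0.3401·sin θ = -0.2356
  θ3 = atan2(B,A) + arccos(C/0.4941) = 1.3087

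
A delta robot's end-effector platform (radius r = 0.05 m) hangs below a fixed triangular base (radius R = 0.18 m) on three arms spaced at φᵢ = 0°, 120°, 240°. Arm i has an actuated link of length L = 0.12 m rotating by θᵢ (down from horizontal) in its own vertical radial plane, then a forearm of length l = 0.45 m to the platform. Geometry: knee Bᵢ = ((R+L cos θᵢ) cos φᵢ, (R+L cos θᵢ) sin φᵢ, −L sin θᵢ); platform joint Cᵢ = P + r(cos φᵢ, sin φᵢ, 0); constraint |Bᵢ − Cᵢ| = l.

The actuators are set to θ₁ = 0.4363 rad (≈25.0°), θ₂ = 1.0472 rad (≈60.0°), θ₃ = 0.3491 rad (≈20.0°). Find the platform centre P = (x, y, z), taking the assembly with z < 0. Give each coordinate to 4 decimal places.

centre 1 = (0.2388·cos0.0°, 0.2388·sin0.0°, -0.0507) = (0.2388, 0.0000, -0.0507)
centre 2 = (0.1900·cos120.0°, 0.1900·sin120.0°, -0.1039) = (-0.0950, 0.1645, -0.1039)
centre 3 = (0.2428·cos240.0°, 0.2428·sin240.0°, -0.0410) = (-0.1214, -0.2102, -0.0410)
|centre ₂|²−|centre ₁|² = -0.0127;  |centre ₃|²−|centre ₁|² = 0.0010
linear system: -0.6675x+0.3291y = -0.0127−-0.1064z; -0.7203x+-0.4205y = 0.0010−0.0193z
Cramer: x(z) = 0.0096-0.0741z;  y(z) = -0.0190+0.1730z
sphere 1 gives Az²+Bz+C=0 with A=1.0354, B=0.1288, C=-0.1471;  B²−4AC=0.6257;  roots -0.4442, 0.3198;  negative root z = -0.4442
x = 0.0426, y = -0.0958

(0.0426, -0.0958, -0.4442)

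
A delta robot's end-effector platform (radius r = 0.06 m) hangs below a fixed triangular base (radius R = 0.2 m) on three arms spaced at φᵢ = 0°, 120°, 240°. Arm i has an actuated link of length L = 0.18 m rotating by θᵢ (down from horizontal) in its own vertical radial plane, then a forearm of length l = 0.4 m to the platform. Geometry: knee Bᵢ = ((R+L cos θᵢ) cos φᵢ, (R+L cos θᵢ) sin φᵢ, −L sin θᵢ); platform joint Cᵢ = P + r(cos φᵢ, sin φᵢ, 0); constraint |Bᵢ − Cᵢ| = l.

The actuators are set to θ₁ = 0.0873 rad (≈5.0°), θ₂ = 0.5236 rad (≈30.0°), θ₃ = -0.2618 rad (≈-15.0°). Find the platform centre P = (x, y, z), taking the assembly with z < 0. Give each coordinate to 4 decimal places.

(0.0087, -0.0715, -0.2574)

arm 1 at φ=0.0°: (R−r)+L cos θ1 = 0.3193;  centre 1 = (0.3193, 0.0000, -0.0157)
arm 2 at φ=120.0°: (R−r)+L cos θ2 = 0.2959;  centre 2 = (-0.1479, 0.2562, -0.0900)
centre 3 = (0.3139·cos240.0°, 0.3139·sin240.0°, 0.0466) = (-0.1569, -0.2718, 0.0466)
subtract pairs → two planes through P
linear system: -0.9345x+0.5125y = -0.0066−-0.1486z; -0.9525x+-0.5436y = -0.0015−0.1246z
Cramer: x(z) = 0.0044-0.0170z;  y(z) = -0.0048+0.2589z
into |P−centre ₁|² = l²: 1.0673z² + 0.0396z + -0.0605 = 0;  Δ = 0.2600;  z = -0.2574 or 0.2203 → z<0 root = -0.2574
x = 0.0087, y = -0.0715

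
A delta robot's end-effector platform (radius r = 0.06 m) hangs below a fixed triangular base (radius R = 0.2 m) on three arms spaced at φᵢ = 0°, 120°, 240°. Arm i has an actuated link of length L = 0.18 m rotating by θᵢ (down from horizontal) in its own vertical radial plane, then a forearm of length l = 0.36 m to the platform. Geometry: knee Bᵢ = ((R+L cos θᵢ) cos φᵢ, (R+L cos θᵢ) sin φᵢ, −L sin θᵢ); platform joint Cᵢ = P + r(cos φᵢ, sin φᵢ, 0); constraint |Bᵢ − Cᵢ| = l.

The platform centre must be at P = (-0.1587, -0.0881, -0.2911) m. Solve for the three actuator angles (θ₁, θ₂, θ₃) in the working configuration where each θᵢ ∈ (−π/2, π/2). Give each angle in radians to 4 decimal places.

θ₁ = 1.3962, θ₂ = 0.7853, θ₃ = -0.0870

arm 1 (φ=0.0°): x'=-0.1587, y'=-0.0881
  A=0.2987, B=-0.2911, C=(l²−L²−A²−y'²−z²)/(2L)=-0.2348
  θ1 = atan2(B,A) + arccos(C/0.4171) = 1.3962
rotate P by −φ2: (0.0031, 0.1815, -0.2911)
  A=0.1369, B=-0.2911, C=(l²−L²−A²−y'²−z²)/(2L)=-0.1090
  θ2 = atan2(B,A) + arccos(C/0.3217) = 0.7853
arm 3 (φ=240.0°): x'=0.1556, y'=-0.0934
  A cos θ + B sin θ = C:  -0.0156·cos θ + -0.2911·sin θ = 0.0097
  γ=atan2(-0.2911,-0.0156)=-1.6245;  ψ=arccos(0.0333)=1.5375;  θ3=γ+ψ≈-0.0870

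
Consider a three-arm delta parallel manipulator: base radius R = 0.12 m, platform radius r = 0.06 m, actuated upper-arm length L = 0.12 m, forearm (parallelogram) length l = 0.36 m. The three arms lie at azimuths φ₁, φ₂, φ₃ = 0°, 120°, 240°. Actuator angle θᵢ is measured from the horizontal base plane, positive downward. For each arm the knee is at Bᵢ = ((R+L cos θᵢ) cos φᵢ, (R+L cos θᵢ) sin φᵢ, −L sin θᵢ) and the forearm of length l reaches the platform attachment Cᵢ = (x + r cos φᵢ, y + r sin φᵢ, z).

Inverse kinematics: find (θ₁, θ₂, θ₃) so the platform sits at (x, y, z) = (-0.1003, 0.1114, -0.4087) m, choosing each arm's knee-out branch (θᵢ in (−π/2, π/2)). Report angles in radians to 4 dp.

θ₁ = 1.3967, θ₂ = 0.4365, θ₃ = 1.2221

arm 1 (φ=0.0°): x'=-0.1003, y'=0.1114
  A cos θ + B sin θ = C:  0.1603·cos θ + -0.4087·sin θ = -0.3748
  √(A²+B²)=0.4390;  θ1 = -1.1970+2.5937 ≈ 1.3967
arm 2 (φ=120.0°): x'=0.1466, y'=0.0312
  A cos θ + B sin θ = C:  -0.0866·cos θ + -0.4087·sin θ = -0.2513
  γ=atan2(-0.4087,-0.0866)=-1.7797;  ψ=arccos(-0.6015)=2.2162;  θ2=γ+ψ≈0.4365
φ3=240.0° → target in arm frame (-0.0463, -0.1426)
  A cos θ + B sin θ = C:  0.1063·cos θ + -0.4087·sin θ = -0.3478
  √(A²+B²)=0.4223;  θ3 = -1.3163+2.5384 ≈ 1.2221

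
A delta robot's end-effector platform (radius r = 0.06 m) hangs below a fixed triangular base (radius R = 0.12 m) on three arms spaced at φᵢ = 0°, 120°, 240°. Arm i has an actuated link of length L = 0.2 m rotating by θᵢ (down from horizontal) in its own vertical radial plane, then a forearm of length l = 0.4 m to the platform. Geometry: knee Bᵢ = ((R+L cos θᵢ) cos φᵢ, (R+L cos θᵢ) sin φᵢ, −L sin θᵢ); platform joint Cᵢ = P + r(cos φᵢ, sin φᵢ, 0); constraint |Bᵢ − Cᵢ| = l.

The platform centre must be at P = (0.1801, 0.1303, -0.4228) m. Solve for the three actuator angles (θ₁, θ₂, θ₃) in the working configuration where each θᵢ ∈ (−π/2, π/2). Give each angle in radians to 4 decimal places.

θ₁ = 0.2617, θ₂ = 0.7852, θ₃ = 1.3089

arm 1 (φ=0.0°): x'=0.1801, y'=0.1303
  A=-0.1201, B=-0.4228, C=(l²−L²−A²−y'²−z²)/(2L)=-0.2254
  γ=atan2(-0.4228,-0.1201)=-1.8476;  ψ=arccos(-0.5128)=2.1093;  θ1=γ+ψ≈0.2617
rotate P by −φ2: (0.0228, -0.2211, -0.4228)
  e−x'=0.0372;  (l²−L²−(e−x')²−y'²−z²)/2L = -0.2726
  √(A²+B²)=0.4244;  θ2 = -1.4830+2.2682 ≈ 0.7852
arm 3 (φ=240.0°): x'=-0.2029, y'=0.0908
  e−x'=0.2629;  (l²−L²−(e−x')²−y'²−z²)/2L = -0.3403
  γ=atan2(-0.4228,0.2629)=-1.0145;  ψ=arccos(-0.6835)=2.3234;  θ3=γ+ψ≈1.3089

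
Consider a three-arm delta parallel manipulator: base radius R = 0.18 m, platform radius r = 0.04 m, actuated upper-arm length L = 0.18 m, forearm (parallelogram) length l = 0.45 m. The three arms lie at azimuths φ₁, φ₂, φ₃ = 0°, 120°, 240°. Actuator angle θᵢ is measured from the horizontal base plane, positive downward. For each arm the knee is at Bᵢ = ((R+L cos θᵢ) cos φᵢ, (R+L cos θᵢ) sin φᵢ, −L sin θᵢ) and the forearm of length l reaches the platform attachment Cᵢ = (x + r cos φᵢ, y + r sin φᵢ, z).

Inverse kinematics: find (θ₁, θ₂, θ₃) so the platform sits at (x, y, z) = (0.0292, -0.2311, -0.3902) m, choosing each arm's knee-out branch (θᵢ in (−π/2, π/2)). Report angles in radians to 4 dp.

θ₁ = 0.6105, θ₂ = 1.3961, θ₃ = -0.0874

rotate P by −φ1: (0.0292, -0.2311, -0.3902)
  A=0.1108, B=-0.3902, C=(l²−L²−A²−y'²−z²)/(2L)=-0.1329
  √(A²+B²)=0.4056;  θ1 = -1.2941+1.9046 ≈ 0.6105
φ2=120.0° → target in arm frame (-0.2147, 0.0903)
  A cos θ + B sin θ = C:  0.3547·cos θ + -0.3902·sin θ = -0.3226
  √(A²+B²)=0.5273;  θ2 = -0.8330+2.2291 ≈ 1.3961
φ3=240.0° → target in arm frame (0.1855, 0.1408)
  A cos θ + B sin θ = C:  -0.0455·cos θ + -0.3902·sin θ = -0.0113
  θ3 = atan2(B,A) + arccos(C/0.3928) = -0.0874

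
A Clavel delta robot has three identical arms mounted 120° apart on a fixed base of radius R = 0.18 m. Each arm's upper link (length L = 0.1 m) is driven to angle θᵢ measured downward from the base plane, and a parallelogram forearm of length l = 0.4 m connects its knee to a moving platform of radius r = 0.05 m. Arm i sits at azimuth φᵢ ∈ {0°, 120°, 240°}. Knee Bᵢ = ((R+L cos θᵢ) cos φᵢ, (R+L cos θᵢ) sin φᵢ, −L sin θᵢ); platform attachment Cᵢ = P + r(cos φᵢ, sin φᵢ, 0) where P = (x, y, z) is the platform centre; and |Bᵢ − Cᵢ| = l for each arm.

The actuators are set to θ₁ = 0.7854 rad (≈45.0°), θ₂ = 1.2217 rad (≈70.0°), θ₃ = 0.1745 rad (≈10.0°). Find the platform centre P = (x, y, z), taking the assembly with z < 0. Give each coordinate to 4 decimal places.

arm 1 at φ=0.0°: ρ1 = 0.2007;  S1 = (0.2007, 0.0000, -0.0707)
φ2=120.0°: virtual centre (-0.0821, 0.1422, -0.0940), radius l
arm 3 at φ=240.0°: ρ3 = 0.2285;  S3 = (-0.1142, -0.1979, -0.0174)
subtract pairs → two planes through P
[-0.5656 0.2844 -0.0465]·P = -0.0095;  [-0.6299 -0.3957 0.1067]·P = 0.0072
det = 0.4030;  x = 0.0042+0.0296z,  y = -0.0250+0.2225z
into |P−S₁|² = l²: 1.0504z² + 0.1187z + -0.1158 = 0;  Δ = 0.5005;  z = -0.3933 or 0.2803 → z<0 root = -0.3933
x = -0.0074, y = -0.1125

(-0.0074, -0.1125, -0.3933)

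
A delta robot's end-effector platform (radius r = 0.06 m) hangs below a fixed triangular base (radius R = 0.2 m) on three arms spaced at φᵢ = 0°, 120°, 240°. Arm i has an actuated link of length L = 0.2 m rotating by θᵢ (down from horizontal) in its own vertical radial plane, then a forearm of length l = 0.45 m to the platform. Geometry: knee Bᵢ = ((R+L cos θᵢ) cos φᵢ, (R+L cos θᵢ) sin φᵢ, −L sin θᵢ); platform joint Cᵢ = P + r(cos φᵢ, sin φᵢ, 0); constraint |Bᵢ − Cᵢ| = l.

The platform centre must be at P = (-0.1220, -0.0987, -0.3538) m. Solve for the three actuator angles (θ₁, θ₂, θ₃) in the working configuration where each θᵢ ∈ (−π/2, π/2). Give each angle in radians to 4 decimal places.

θ₁ = 0.8727, θ₂ = 0.5234, θ₃ = -0.2617

arm 1 (φ=0.0°): x'=-0.1220, y'=-0.0987
  e−x'=0.2620;  (l²−L²−(e−x')²−y'²−z²)/2L = -0.1027
  γ=atan2(-0.3538,0.2620)=-0.9334;  ψ=arccos(-0.2332)=1.8061;  θ1=γ+ψ≈0.8727
arm 2 (φ=120.0°): x'=-0.0245, y'=0.1550
  e−x'=0.1645;  (l²−L²−(e−x')²−y'²−z²)/2L = -0.0344
  θ2 = atan2(B,A) + arccos(C/0.3902) = 0.5234
rotate P by −φ3: (0.1465, -0.0563, -0.3538)
  A=-0.0065, B=-0.3538, C=(l²−L²−A²−y'²−z²)/(2L)=0.0853
  γ=atan2(-0.3538,-0.0065)=-1.5891;  ψ=arccos(0.2410)=1.3274;  θ3=γ+ψ≈-0.2617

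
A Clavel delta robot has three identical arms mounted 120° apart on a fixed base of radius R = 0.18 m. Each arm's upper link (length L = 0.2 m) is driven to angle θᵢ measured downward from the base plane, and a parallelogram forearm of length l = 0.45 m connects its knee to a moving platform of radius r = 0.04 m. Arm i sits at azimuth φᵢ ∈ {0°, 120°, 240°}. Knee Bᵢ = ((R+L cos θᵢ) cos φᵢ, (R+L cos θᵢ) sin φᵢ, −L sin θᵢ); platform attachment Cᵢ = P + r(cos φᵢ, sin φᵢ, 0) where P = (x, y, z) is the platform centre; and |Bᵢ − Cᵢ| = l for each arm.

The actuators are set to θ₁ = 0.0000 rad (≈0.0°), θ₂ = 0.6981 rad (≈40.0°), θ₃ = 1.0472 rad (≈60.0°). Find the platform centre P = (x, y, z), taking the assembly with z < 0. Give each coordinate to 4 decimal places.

arm 1 at φ=0.0°: ρ1 = 0.3400;  centre 1 = (0.3400, 0.0000, 0.0000)
arm 2 at φ=120.0°: ρ2 = 0.2932;  centre 2 = (-0.1466, 0.2539, -0.1286)
centre 3 = (0.2400·cos240.0°, 0.2400·sin240.0°, -0.1732) = (-0.1200, -0.2078, -0.1732)
subtract pairs → two planes through P
[-0.9732 0.5079 -0.2571]·P = -0.0131;  [-0.9200 -0.4157 -0.3464]·P = -0.0280
det = 0.8718;  x = 0.0226+-0.3244z,  y = 0.0174+-0.1154z
quadratic in z: (1.1185)z²+(0.2019)z+(-0.1014)=0, √Δ=0.7033 → z ∈ {-0.4046, 0.2241}; z = -0.4046 (taking z<0)
x = 0.1538, y = 0.0641

(0.1538, 0.0641, -0.4046)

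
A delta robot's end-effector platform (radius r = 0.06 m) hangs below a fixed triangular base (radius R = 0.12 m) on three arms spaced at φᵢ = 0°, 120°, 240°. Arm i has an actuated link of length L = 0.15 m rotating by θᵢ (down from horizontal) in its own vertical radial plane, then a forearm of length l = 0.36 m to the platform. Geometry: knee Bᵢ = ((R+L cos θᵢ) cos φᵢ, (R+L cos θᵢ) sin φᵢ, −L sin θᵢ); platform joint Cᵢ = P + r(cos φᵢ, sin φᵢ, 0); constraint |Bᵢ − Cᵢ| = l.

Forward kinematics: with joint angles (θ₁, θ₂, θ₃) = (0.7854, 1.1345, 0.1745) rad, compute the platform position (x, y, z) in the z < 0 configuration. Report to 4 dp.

arm 1 at φ=0.0°: (R−r)+L cos θ1 = 0.1661;  S1 = (0.1661, 0.0000, -0.1061)
S2 = (0.1234·cos120.0°, 0.1234·sin120.0°, -0.1359) = (-0.0617, 0.1069, -0.1359)
φ3=240.0°: virtual centre (-0.1039, -0.1799, -0.0260), radius l
|S₂|²−|S₁|² = -0.0051;  |S₃|²−|S₁|² = 0.0050
plane₁₂: -0.4555x+0.2137y+-0.0598z = -0.0051
det = 0.2793;  x = 0.0028+0.0455z,  y = -0.0181+0.3766z
sphere 1 gives Az²+Bz+C=0 with A=1.1439, B=0.1837, C=-0.0914;  B²−4AC=0.4518;  roots -0.3741, 0.2135;  negative root z = -0.3741
x = -0.0142, y = -0.1589

(-0.0142, -0.1589, -0.3741)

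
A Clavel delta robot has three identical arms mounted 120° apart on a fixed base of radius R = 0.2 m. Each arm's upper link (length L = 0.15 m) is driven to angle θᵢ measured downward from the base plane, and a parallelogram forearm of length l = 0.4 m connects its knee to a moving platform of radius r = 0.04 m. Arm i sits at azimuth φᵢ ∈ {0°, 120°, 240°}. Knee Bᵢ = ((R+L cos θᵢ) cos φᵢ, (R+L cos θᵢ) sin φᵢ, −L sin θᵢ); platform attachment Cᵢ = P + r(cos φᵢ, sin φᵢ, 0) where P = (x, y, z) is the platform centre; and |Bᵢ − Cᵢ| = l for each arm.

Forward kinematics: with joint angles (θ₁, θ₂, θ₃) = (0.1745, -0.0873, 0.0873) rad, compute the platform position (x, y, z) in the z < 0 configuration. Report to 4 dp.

(-0.0153, 0.0128, -0.2616)

φ1=0.0°: virtual centre (0.3077, 0.0000, -0.0260), radius l
arm 2 at φ=120.0°: ρ2 = 0.3094;  O2 = (-0.1547, 0.2680, 0.0131)
O3 = (0.3094·cos240.0°, 0.3094·sin240.0°, -0.0131) = (-0.1547, -0.2680, -0.0131)
|O₂|²−|O₁|² = 0.0005;  |O₃|²−|O₁|² = 0.0005
[-0.9249 0.5359 0.0782]·P = 0.0005;  [-0.9249 -0.5359 0.0259]·P = 0.0005
Cramer: x(z) = -0.0006+0.0563z;  y(z) = 0.0000-0.0488z
quadratic in z: (1.0056)z²+(0.0174)z+(-0.0643)=0, √Δ=0.5087 → z ∈ {-0.2616, 0.2443}; z = -0.2616 (taking z<0)
x = -0.0153, y = 0.0128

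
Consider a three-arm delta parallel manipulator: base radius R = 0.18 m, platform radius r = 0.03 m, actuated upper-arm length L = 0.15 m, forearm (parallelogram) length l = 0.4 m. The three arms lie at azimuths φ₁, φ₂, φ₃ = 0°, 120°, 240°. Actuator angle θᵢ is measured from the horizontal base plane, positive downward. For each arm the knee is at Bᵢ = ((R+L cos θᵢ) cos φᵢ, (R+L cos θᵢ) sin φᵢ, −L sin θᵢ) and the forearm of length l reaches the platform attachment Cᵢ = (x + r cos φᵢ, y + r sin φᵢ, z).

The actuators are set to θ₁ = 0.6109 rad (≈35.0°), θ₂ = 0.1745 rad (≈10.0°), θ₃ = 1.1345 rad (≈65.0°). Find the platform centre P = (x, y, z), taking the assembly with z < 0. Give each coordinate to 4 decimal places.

arm 1 at φ=0.0°: ρ1 = 0.2729;  centre 1 = (0.2729, 0.0000, -0.0860)
φ2=120.0°: virtual centre (-0.1489, 0.2578, -0.0260), radius l
arm 3 at φ=240.0°: ρ3 = 0.2134;  centre 3 = (-0.1067, -0.1848, -0.1359)
|centre ₂|²−|centre ₁|² = 0.0075;  |centre ₃|²−|centre ₁|² = -0.0178
[-0.8435 0.5157 0.1200]·P = 0.0075;  [-0.7591 -0.3696 -0.0998]·P = -0.0178
det = 0.7032;  x = 0.0092+-0.0101z,  y = 0.0295+-0.2493z
into |P−centre ₁|² = l²: 1.0622z² + 0.1627z + -0.0822 = 0;  Δ = 0.3757;  z = -0.3651 or 0.2119 → z<0 root = -0.3651
x = 0.0129, y = 0.1205

(0.0129, 0.1205, -0.3651)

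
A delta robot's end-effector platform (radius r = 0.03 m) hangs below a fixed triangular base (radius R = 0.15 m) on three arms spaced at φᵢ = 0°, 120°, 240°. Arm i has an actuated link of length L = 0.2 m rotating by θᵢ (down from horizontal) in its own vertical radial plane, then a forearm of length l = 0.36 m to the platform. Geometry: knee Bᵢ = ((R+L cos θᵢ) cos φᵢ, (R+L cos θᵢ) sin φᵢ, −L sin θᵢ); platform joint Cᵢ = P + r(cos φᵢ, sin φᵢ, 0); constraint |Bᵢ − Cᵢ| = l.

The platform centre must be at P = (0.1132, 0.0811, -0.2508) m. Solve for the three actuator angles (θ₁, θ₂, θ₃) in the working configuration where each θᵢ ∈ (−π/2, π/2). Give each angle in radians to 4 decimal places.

arm 1 (φ=0.0°): x'=0.1132, y'=0.0811
  A cos θ + B sin θ = C:  0.0068·cos θ + -0.2508·sin θ = 0.0502
  √(A²+B²)=0.2509;  θ1 = -1.5437+1.3694 ≈ -0.1743
φ2=120.0° → target in arm frame (0.0136, -0.1386)
  A=0.1064, B=-0.2508, C=(l²−L²−A²−y'²−z²)/(2L)=-0.0095
  √(A²+B²)=0.2724;  θ2 = -1.1697+1.6059 ≈ 0.4362
rotate P by −φ3: (-0.1268, 0.0575, -0.2508)
  A=0.2468, B=-0.2508, C=(l²−L²−A²−y'²−z²)/(2L)=-0.0938
  γ=atan2(-0.2508,0.2468)=-0.7934;  ψ=arccos(-0.2666)=1.8407;  θ3=γ+ψ≈1.0473

θ₁ = -0.1743, θ₂ = 0.4362, θ₃ = 1.0473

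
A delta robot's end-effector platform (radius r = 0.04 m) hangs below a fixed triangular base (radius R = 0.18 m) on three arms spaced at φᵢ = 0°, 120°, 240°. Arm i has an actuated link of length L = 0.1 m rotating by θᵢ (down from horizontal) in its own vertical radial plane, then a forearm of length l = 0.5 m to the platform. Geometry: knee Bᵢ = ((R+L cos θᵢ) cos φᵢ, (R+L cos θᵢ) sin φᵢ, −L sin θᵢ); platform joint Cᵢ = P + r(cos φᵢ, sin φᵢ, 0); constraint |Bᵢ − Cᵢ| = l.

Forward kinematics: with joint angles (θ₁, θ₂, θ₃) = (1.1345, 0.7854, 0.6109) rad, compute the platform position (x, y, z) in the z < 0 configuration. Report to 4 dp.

(-0.0641, -0.0219, -0.5251)

arm 1 at φ=0.0°: (R−r)+L cos θ1 = 0.1823;  S1 = (0.1823, 0.0000, -0.0906)
S2 = (0.2107·cos120.0°, 0.2107·sin120.0°, -0.0707) = (-0.1054, 0.1825, -0.0707)
arm 3 at φ=240.0°: (R−r)+L cos θ3 = 0.2219;  S3 = (-0.1110, -0.1922, -0.0574)
subtract pairs → two planes through P
linear system: -0.5752x+0.3650y = 0.0080−0.0398z; -0.5864x+-0.3844y = 0.0111−0.0665z
det = 0.4351;  x = -0.0164+0.0910z,  y = -0.0039+0.0343z
quadratic in z: (1.0095)z²+(0.1448)z+(-0.2023)=0, √Δ=0.9154 → z ∈ {-0.5251, 0.3817}; z = -0.5251 (taking z<0)
x = -0.0641, y = -0.0219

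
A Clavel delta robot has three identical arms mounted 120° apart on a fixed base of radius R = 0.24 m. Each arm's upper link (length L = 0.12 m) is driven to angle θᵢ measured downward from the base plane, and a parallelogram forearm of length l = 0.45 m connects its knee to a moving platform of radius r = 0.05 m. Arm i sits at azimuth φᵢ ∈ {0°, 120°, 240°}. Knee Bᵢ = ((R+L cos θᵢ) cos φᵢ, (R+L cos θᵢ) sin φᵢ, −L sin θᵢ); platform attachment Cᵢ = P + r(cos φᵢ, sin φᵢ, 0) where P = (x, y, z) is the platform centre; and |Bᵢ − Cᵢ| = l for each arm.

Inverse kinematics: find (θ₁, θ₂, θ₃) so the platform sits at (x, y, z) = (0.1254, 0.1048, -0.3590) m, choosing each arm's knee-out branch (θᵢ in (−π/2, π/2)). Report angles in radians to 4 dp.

rotate P by −φ1: (0.1254, 0.1048, -0.3590)
  e−x'=0.0646;  (l²−L²−(e−x')²−y'²−z²)/2L = 0.1836
  γ=atan2(-0.3590,0.0646)=-1.3928;  ψ=arccos(0.5033)=1.0434;  θ1=γ+ψ≈-0.3494
arm 2 (φ=120.0°): x'=0.0281, y'=-0.1610
  e−x'=0.1619;  (l²−L²−(e−x')²−y'²−z²)/2L = 0.0295
  √(A²+B²)=0.3938;  θ2 = -1.1470+1.4959 ≈ 0.3489
rotate P by −φ3: (-0.1535, 0.0562, -0.3590)
  e−x'=0.3435;  (l²−L²−(e−x')²−y'²−z²)/2L = -0.2579
  γ=atan2(-0.3590,0.3435)=-0.8075;  ψ=arccos(-0.5192)=2.1167;  θ3=γ+ψ≈1.3091

θ₁ = -0.3494, θ₂ = 0.3489, θ₃ = 1.3091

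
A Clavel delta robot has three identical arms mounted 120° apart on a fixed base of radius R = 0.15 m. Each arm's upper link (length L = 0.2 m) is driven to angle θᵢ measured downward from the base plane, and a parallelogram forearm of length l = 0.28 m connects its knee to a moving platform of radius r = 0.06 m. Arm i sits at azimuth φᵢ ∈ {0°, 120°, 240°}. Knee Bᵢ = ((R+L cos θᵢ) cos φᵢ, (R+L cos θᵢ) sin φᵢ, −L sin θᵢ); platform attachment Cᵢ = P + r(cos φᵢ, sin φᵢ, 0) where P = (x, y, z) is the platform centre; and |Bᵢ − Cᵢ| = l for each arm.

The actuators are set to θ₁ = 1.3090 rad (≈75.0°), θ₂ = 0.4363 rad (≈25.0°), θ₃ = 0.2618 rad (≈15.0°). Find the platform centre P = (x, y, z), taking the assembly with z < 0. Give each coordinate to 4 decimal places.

(-0.1373, -0.0149, -0.2109)

φ1=0.0°: virtual centre (0.1418, 0.0000, -0.1932), radius l
φ2=120.0°: virtual centre (-0.1356, 0.2349, -0.0845), radius l
O3 = (0.2832·cos240.0°, 0.2832·sin240.0°, -0.0518) = (-0.1416, -0.2452, -0.0518)
|O₂|²−|O₁|² = 0.0233;  |O₃|²−|O₁|² = 0.0255
[-0.5548 0.4698 0.2173]·P = 0.0233;  [-0.5667 -0.4905 0.2828]·P = 0.0255
det = 0.5384;  x = -0.0435+0.4448z,  y = -0.0017+0.0627z
quadratic in z: (1.2018)z²+(0.2214)z+(-0.0068)=0, √Δ=0.2856 → z ∈ {-0.2109, 0.0267}; z = -0.2109 (taking z<0)
x = -0.1373, y = -0.0149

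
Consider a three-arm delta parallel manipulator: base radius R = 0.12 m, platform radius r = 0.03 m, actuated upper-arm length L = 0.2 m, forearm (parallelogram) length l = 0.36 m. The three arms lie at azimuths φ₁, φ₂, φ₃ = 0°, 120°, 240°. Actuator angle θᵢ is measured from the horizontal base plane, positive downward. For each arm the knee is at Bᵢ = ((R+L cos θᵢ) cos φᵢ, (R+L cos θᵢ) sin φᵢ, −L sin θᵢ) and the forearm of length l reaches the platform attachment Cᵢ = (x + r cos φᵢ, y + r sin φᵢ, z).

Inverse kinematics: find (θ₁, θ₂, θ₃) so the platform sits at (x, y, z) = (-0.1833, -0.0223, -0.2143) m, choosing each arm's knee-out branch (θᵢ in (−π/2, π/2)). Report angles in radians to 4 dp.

θ₁ = 1.1347, θ₂ = -0.0872, θ₃ = -0.3492

arm 1 (φ=0.0°): x'=-0.1833, y'=-0.0223
  e−x'=0.2733;  (l²−L²−(e−x')²−y'²−z²)/2L = -0.0788
  θ1 = atan2(B,A) + arccos(C/0.3473) = 1.1347
arm 2 (φ=120.0°): x'=0.0723, y'=0.1699
  A cos θ + B sin θ = C:  0.0177·cos θ + -0.2143·sin θ = 0.0363
  θ2 = atan2(B,A) + arccos(C/0.2150) = -0.0872
rotate P by −φ3: (0.1110, -0.1476, -0.2143)
  A cos θ + B sin θ = C:  -0.0210·cos θ + -0.2143·sin θ = 0.0536
  √(A²+B²)=0.2153;  θ3 = -1.6683+1.3191 ≈ -0.3492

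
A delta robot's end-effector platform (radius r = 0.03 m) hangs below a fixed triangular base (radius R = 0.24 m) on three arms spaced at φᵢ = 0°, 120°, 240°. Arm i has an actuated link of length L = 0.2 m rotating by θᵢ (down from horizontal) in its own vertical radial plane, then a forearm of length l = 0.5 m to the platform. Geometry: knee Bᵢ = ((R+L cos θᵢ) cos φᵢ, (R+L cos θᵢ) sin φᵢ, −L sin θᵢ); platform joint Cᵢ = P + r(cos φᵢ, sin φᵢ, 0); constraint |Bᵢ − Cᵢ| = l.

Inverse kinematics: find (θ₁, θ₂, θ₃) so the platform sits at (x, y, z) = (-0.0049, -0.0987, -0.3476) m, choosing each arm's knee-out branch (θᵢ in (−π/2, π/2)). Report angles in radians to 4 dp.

φ1=0.0° → target in arm frame (-0.0049, -0.0987)
  A=0.2149, B=-0.3476, C=(l²−L²−A²−y'²−z²)/(2L)=0.0831
  √(A²+B²)=0.4087;  θ1 = -1.0171+1.3660 ≈ 0.3489
φ2=120.0° → target in arm frame (-0.0830, 0.0536)
  e−x'=0.2930;  (l²−L²−(e−x')²−y'²−z²)/2L = 0.0011
  γ=atan2(-0.3476,0.2930)=-0.8704;  ψ=arccos(0.0024)=1.5684;  θ2=γ+ψ≈0.6980
rotate P by −φ3: (0.0879, 0.0451, -0.3476)
  e−x'=0.1221;  (l²−L²−(e−x')²−y'²−z²)/2L = 0.1806
  γ=atan2(-0.3476,0.1221)=-1.2331;  ψ=arccos(0.4902)=1.0585;  θ3=γ+ψ≈-0.1746

θ₁ = 0.3489, θ₂ = 0.6980, θ₃ = -0.1746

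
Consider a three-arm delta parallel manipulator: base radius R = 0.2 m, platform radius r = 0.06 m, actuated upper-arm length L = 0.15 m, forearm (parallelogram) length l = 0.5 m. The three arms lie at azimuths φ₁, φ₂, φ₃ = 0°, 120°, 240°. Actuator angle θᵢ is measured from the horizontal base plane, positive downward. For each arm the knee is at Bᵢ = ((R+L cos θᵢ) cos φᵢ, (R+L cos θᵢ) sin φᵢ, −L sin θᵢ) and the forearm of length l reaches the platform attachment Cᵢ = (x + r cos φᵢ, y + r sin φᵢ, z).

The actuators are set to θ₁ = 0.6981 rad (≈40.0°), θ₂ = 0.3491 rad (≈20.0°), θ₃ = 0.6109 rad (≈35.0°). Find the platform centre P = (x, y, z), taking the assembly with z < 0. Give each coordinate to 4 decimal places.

S1 = (0.2549·cos0.0°, 0.2549·sin0.0°, -0.0964) = (0.2549, 0.0000, -0.0964)
arm 2 at φ=120.0°: ρ2 = 0.2810;  S2 = (-0.1405, 0.2433, -0.0513)
arm 3 at φ=240.0°: ρ3 = 0.2629;  S3 = (-0.1314, -0.2277, -0.0860)
|S₂|²−|S₁|² = 0.0073;  |S₃|²−|S₁|² = 0.0022
plane₁₂: -0.7908x+0.4866y+0.0902z = 0.0073
det = 0.7361;  x = -0.0060+0.0695z,  y = 0.0053+-0.0724z
sphere 1 gives Az²+Bz+C=0 with A=1.0101, B=0.1558, C=-0.1726;  B²−4AC=0.7217;  roots -0.4976, 0.3434;  negative root z = -0.4976
x = -0.0406, y = 0.0413

(-0.0406, 0.0413, -0.4976)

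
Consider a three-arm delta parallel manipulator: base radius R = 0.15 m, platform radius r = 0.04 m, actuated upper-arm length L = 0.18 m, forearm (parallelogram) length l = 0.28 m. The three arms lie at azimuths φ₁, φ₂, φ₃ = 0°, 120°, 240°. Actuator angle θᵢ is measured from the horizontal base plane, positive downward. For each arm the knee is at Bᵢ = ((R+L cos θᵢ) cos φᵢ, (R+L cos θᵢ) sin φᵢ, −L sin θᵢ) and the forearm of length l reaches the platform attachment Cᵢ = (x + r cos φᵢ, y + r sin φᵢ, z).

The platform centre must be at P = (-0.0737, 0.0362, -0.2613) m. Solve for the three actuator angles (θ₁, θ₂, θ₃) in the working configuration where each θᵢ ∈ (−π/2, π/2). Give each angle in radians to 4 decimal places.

arm 1 (φ=0.0°): x'=-0.0737, y'=0.0362
  A=0.1837, B=-0.2613, C=(l²−L²−A²−y'²−z²)/(2L)=-0.1593
  θ1 = atan2(B,A) + arccos(C/0.3194) = 1.1347
φ2=120.0° → target in arm frame (0.0682, 0.0457)
  e−x'=0.0418;  (l²−L²−(e−x')²−y'²−z²)/2L = -0.0725
  θ2 = atan2(B,A) + arccos(C/0.2646) = 0.4363
rotate P by −φ3: (0.0055, -0.0819, -0.2613)
  A cos θ + B sin θ = C:  0.1045·cos θ + -0.2613·sin θ = -0.1109
  √(A²+B²)=0.2814;  θ3 = -1.1904+1.9757 ≈ 0.7853

θ₁ = 1.1347, θ₂ = 0.4363, θ₃ = 0.7853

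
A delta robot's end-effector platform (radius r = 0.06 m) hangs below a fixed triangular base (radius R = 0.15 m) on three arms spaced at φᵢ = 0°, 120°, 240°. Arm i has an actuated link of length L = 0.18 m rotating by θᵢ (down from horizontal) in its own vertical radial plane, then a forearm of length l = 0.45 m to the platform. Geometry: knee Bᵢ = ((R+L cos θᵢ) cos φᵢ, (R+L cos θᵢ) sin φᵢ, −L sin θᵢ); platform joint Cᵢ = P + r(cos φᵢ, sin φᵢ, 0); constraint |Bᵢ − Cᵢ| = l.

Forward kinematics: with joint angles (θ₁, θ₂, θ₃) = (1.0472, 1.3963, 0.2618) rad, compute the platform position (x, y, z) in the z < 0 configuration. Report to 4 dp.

arm 1 at φ=0.0°: ρ1 = 0.1800;  O1 = (0.1800, 0.0000, -0.1559)
O2 = (0.1213·cos120.0°, 0.1213·sin120.0°, -0.1773) = (-0.0606, 0.1050, -0.1773)
arm 3 at φ=240.0°: ρ3 = 0.2639;  O3 = (-0.1319, -0.2285, -0.0466)
eliminate P² terms by subtracting sphere 1 from 2 and 3
linear system: -0.4812x+0.2100y = -0.0106−-0.0428z; -0.6239x+-0.4570y = 0.0151−0.2186z
Cramer: x(z) = 0.0047+0.0751z;  y(z) = -0.0395+0.3758z
into |P−O₁|² = l²: 1.1468z² + 0.2558z + -0.1459 = 0;  Δ = 0.7348;  z = -0.4852 or 0.2622 → z<0 root = -0.4852
x = -0.0317, y = -0.2218

(-0.0317, -0.2218, -0.4852)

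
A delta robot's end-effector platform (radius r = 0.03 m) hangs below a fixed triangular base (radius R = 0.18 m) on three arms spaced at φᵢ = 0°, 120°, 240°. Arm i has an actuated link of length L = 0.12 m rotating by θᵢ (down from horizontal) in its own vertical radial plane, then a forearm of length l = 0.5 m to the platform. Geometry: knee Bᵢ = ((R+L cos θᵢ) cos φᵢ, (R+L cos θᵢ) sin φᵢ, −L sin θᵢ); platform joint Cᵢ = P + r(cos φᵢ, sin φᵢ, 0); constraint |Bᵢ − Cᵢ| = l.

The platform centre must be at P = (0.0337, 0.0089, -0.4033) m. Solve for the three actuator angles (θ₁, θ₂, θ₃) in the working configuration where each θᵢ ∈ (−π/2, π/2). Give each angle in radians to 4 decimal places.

θ₁ = -0.3492, θ₂ = -0.0873, θ₃ = 0.0003

φ1=0.0° → target in arm frame (0.0337, 0.0089)
  A cos θ + B sin θ = C:  0.1163·cos θ + -0.4033·sin θ = 0.2473
  √(A²+B²)=0.4197;  θ1 = -1.2900+0.9408 ≈ -0.3492
arm 2 (φ=120.0°): x'=-0.0091, y'=-0.0336
  A cos θ + B sin θ = C:  0.1591·cos θ + -0.4033·sin θ = 0.1937
  θ2 = atan2(B,A) + arccos(C/0.4336) = -0.0873
arm 3 (φ=240.0°): x'=-0.0246, y'=0.0247
  e−x'=0.1746;  (l²−L²−(e−x')²−y'²−z²)/2L = 0.1744
  √(A²+B²)=0.4395;  θ3 = -1.1623+1.1626 ≈ 0.0003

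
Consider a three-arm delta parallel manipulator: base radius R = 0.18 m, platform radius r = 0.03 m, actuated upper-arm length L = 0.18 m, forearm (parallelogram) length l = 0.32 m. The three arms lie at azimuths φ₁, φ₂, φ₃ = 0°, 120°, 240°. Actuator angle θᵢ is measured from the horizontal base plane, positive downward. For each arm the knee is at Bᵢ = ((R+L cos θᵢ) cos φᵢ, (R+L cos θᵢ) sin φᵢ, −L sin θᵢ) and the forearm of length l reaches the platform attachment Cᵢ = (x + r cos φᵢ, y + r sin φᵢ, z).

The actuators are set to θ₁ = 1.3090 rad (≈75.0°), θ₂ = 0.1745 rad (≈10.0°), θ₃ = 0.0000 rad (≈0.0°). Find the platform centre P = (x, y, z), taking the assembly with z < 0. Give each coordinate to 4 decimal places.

(-0.1227, -0.0089, -0.1548)

S1 = (0.1966·cos0.0°, 0.1966·sin0.0°, -0.1739) = (0.1966, 0.0000, -0.1739)
S2 = (0.3273·cos120.0°, 0.3273·sin120.0°, -0.0313) = (-0.1636, 0.2834, -0.0313)
arm 3 at φ=240.0°: e+L cos θ3 = 0.3300;  S3 = (-0.1650, -0.2858, 0.0000)
eliminate P² terms by subtracting sphere 1 from 2 and 3
plane₁₂: -0.7204x+0.5668y+0.2852z = 0.0392
Cramer: x(z) = -0.0549+0.4383z;  y(z) = -0.0006+0.0538z
quadratic in z: (1.1950)z²+(0.1272)z+(-0.0089)=0, √Δ=0.2427 → z ∈ {-0.1548, 0.0483}; z = -0.1548 (taking z<0)
x = -0.1227, y = -0.0089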